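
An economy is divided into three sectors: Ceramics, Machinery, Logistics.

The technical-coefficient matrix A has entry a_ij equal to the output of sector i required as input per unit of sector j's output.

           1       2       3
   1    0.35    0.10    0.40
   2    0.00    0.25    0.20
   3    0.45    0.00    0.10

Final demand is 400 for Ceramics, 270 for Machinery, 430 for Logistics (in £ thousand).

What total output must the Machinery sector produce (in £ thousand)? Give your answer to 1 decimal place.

I − A =
  [   0.65    -0.10    -0.40]
  [   0.00     0.75    -0.20]
  [  -0.45     0.00     0.90]
Cofactors of I−A, C_ij = (−1)^(i+j)·(minor ij) (rows/columns in the sector order above):
  C_11 = (0.75)(0.90) − (-0.20)(0.00) = 0.6750
  C_12 = −[(0.00)(0.90) − (-0.20)(-0.45)] = 0.0900
  C_13 = (0.00)(0.00) − (0.75)(-0.45) = 0.3375
  C_21 = −[(-0.10)(0.90) − (-0.40)(0.00)] = 0.0900
  C_22 = (0.65)(0.90) − (-0.40)(-0.45) = 0.4050
  C_23 = −[(0.65)(0.00) − (-0.10)(-0.45)] = 0.0450
  C_31 = (-0.10)(-0.20) − (-0.40)(0.75) = 0.3200
  C_32 = −[(0.65)(-0.20) − (-0.40)(0.00)] = 0.1300
  C_33 = (0.65)(0.75) − (-0.10)(0.00) = 0.4875
det(I−A) = Σ_j (I−A)_1j·C_1j = (0.65)(0.6750) + (-0.10)(0.0900) + (-0.40)(0.3375) = 0.29475
adj(I−A) = Cᵀ =
  [ 0.6750   0.0900   0.3200]
  [ 0.0900   0.4050   0.1300]
  [ 0.3375   0.0450   0.4875]
(I − A)⁻¹ = adj(I−A) / det(I−A) ≈
  [   2.2901     0.3053     1.0857]
  [   0.3053     1.3740     0.4411]
  [   1.1450     0.1527     1.6539]
x = (I − A)⁻¹ d = adj(I−A)·d / det(I−A), with det(I−A) = 0.29475:
  x_1 = (0.6750·400 + 0.0900·270 + 0.3200·430) / 0.29475 = 431.90 / 0.29475 ≈ 1465.3
  x_2 = (0.0900·400 + 0.4050·270 + 0.1300·430) / 0.29475 = 201.25 / 0.29475 ≈ 682.8
  x_3 = (0.3375·400 + 0.0450·270 + 0.4875·430) / 0.29475 = 356.775 / 0.29475 ≈ 1210.4

x_2 = 682.8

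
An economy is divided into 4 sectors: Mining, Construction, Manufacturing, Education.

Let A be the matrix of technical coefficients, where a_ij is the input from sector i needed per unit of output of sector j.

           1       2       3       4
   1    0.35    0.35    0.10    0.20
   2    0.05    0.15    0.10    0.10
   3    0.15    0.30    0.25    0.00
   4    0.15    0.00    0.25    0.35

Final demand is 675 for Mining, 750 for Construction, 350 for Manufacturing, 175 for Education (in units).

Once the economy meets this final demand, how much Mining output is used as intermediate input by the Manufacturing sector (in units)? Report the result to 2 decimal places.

I − A =
  [   0.65    -0.35    -0.10    -0.20]
  [  -0.05     0.85    -0.10    -0.10]
  [  -0.15    -0.30     0.75     0.00]
  [  -0.15     0.00    -0.25     0.65]
Compute the cofactors C_ij = (−1)^(i+j)·(3×3 minor ij) of I−A; the adjugate is their transpose:
adj(I−A) = Cᵀ =
  [ 0.387375   0.205125   0.129250   0.150750]
  [ 0.049125   0.277125   0.062750   0.057750]
  [ 0.097125   0.151875   0.317000   0.053250]
  [ 0.126750   0.105750   0.151750   0.362250]
det(I−A) = Σ_j (I−A)_1j·C_1j = (0.65)(0.387375) + (-0.35)(0.049125) + (-0.10)(0.097125) + (-0.20)(0.126750) = 0.1995375
(I − A)⁻¹ = adj(I−A) / det(I−A) ≈
  [   1.9414     1.0280     0.6477     0.7555]
  [   0.2462     1.3888     0.3145     0.2894]
  [   0.4868     0.7611     1.5887     0.2669]
  [   0.6352     0.5300     0.7605     1.8154]
First solve x = (I − A)⁻¹ d = adj(I−A)·d / det(I−A); in particular x_3 = (0.097125·675 + 0.151875·750 + 0.317000·350 + 0.053250·175) / 0.1995375 = 299.734375 / 0.1995375 ≈ 1502.1456.
Intermediate flow from 1 to 3: z_13 = a_13 · x_3 = 0.10 × 299.734375 / 0.1995375 = 29.9734375 / 0.1995375 ≈ 150.21.

z_13 = 150.21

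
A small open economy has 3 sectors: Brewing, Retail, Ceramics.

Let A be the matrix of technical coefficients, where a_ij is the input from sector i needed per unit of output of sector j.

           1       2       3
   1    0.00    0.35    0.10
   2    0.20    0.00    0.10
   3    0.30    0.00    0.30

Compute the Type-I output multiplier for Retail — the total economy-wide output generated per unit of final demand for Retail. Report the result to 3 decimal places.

m_2 = 1.671

I − A =
  [   1.00    -0.35    -0.10]
  [  -0.20     1.00    -0.10]
  [  -0.30     0.00     0.70]
Cofactors of I−A, C_ij = (−1)^(i+j)·(minor ij) (rows/columns in the sector order above):
  C_11 = (1.00)(0.70) − (-0.10)(0.00) = 0.7000
  C_12 = −[(-0.20)(0.70) − (-0.10)(-0.30)] = 0.1700
  C_13 = (-0.20)(0.00) − (1.00)(-0.30) = 0.3000
  C_21 = −[(-0.35)(0.70) − (-0.10)(0.00)] = 0.2450
  C_22 = (1.00)(0.70) − (-0.10)(-0.30) = 0.6700
  C_23 = −[(1.00)(0.00) − (-0.35)(-0.30)] = 0.1050
  C_31 = (-0.35)(-0.10) − (-0.10)(1.00) = 0.1350
  C_32 = −[(1.00)(-0.10) − (-0.10)(-0.20)] = 0.1200
  C_33 = (1.00)(1.00) − (-0.35)(-0.20) = 0.9300
det(I−A) = Σ_j (I−A)_1j·C_1j = (1.00)(0.7000) + (-0.35)(0.1700) + (-0.10)(0.3000) = 0.6105
adj(I−A) = Cᵀ =
  [ 0.7000   0.2450   0.1350]
  [ 0.1700   0.6700   0.1200]
  [ 0.3000   0.1050   0.9300]
(I − A)⁻¹ = adj(I−A) / det(I−A) ≈
  [   1.1466     0.4013     0.2211]
  [   0.2785     1.0975     0.1966]
  [   0.4914     0.1720     1.5233]
The output multiplier for sector j is the column-j sum of the Leontief inverse (I − A)⁻¹ = adj(I−A) / det(I−A).
Column 2 of adj(I−A): (0.2450, 0.6700, 0.1050); det(I−A) = 0.6105.
m_2 = (0.2450 + 0.6700 + 0.1050) / 0.6105 = 1.02 / 0.6105 ≈ 1.671.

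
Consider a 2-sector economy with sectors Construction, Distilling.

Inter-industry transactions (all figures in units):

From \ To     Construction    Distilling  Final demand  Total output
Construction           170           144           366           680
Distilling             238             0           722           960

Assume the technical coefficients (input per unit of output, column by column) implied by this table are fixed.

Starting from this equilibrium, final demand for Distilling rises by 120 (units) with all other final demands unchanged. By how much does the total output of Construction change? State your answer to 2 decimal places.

Δx_1 = 25.81

Technical coefficients a_ij = z_ij / X_j:
  a_11 = 170/680 = 0.25, a_21 = 238/680 = 0.35
  a_12 = 144/960 = 0.15, a_22 = 0/960 = 0.00
I − A =
  [   0.75    -0.15]
  [  -0.35     1.00]
det(I−A) = (0.75)(1.00) − (-0.15)(-0.35) = 0.6975
adj(I−A) = [[1.00, 0.15], [0.35, 0.75]]
(I − A)⁻¹ = adj(I−A) / det(I−A) ≈
  [   1.4337     0.2151]
  [   0.5018     1.0753]
Δx = (I − A)⁻¹ Δd with Δd having +120 in the Distilling component and 0 elsewhere.
So Δx_1 = L_12 · (+120), where L_12 = adj(I−A)_12 / det(I−A) = 0.15 / 0.6975.
Δx_1 = 0.15 × (+120) / 0.6975 = 18.00 / 0.6975 ≈ 25.81.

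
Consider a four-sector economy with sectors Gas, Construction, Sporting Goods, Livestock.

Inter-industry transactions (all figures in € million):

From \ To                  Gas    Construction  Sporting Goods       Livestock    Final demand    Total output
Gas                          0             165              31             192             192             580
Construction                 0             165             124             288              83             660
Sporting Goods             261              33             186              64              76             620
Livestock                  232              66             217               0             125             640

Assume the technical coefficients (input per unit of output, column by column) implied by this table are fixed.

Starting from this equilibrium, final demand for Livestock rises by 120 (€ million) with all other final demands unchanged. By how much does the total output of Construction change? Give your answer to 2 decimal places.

Technical coefficients a_ij = z_ij / X_j:
  a_GG = 0/580 = 0.00, a_CG = 0/580 = 0.00, a_SG = 261/580 = 0.45, a_LG = 232/580 = 0.40
  a_GC = 165/660 = 0.25, a_CC = 165/660 = 0.25, a_SC = 33/660 = 0.05, a_LC = 66/660 = 0.10
  a_GS = 31/620 = 0.05, a_CS = 124/620 = 0.20, a_SS = 186/620 = 0.30, a_LS = 217/620 = 0.35
  a_GL = 192/640 = 0.30, a_CL = 288/640 = 0.45, a_SL = 64/640 = 0.10, a_LL = 0/640 = 0.00
I − A =
  [   1.00    -0.25    -0.05    -0.30]
  [   0.00     0.75    -0.20    -0.45]
  [  -0.45    -0.05     0.70    -0.10]
  [  -0.40    -0.10    -0.35     1.00]
Compute the cofactors C_ij = (−1)^(i+j)·(3×3 minor ij) of I−A; the adjugate is their transpose:
adj(I−A) = Cᵀ =
  [ 0.447375   0.195500   0.209375   0.243125]
  [ 0.294875   0.509250   0.342500   0.351875]
  [ 0.356250   0.190000   0.570000   0.249375]
  [ 0.333125   0.195625   0.317500   0.475625]
det(I−A) = Σ_j (I−A)_1j·C_1j = (1.00)(0.447375) + (-0.25)(0.294875) + (-0.05)(0.356250) + (-0.30)(0.333125) = 0.25590625
(I − A)⁻¹ = adj(I−A) / det(I−A) ≈
  [   1.7482     0.7640     0.8182     0.9501]
  [   1.1523     1.9900     1.3384     1.3750]
  [   1.3921     0.7425     2.2274     0.9745]
  [   1.3017     0.7644     1.2407     1.8586]
Δx = (I − A)⁻¹ Δd with Δd having +120 in the Livestock component and 0 elsewhere.
So Δx_C = L_CL · (+120), where L_CL = adj(I−A)_CL / det(I−A) = 0.351875 / 0.25590625.
Δx_C = 0.351875 × (+120) / 0.25590625 = 42.225 / 0.25590625 ≈ 165.00.

Δx_C = 165.00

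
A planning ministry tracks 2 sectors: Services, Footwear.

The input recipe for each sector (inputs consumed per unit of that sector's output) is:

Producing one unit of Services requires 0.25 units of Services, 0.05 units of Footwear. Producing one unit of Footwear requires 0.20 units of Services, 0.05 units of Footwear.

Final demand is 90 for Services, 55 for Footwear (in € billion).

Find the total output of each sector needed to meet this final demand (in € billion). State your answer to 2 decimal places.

I − A =
  [   0.75    -0.20]
  [  -0.05     0.95]
det(I−A) = (0.75)(0.95) − (-0.20)(-0.05) = 0.7025
adj(I−A) = [[0.95, 0.20], [0.05, 0.75]]
(I − A)⁻¹ = adj(I−A) / det(I−A) ≈
  [   1.3523     0.2847]
  [   0.0712     1.0676]
x = (I − A)⁻¹ d = adj(I−A)·d / det(I−A), with det(I−A) = 0.7025:
  x_S = (0.95·90 + 0.20·55) / 0.7025 = 96.50 / 0.7025 ≈ 137.37
  x_F = (0.05·90 + 0.75·55) / 0.7025 = 45.75 / 0.7025 ≈ 65.12

x_S = 137.37, x_F = 65.12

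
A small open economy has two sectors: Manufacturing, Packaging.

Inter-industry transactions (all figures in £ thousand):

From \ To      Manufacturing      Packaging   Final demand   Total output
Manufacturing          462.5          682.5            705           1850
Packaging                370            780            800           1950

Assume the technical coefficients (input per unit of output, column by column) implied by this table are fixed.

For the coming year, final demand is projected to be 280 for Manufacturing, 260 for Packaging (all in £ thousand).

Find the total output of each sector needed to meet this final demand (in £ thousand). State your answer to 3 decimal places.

Technical coefficients a_ij = z_ij / X_j:
  a_MM = 462.5/1850 = 0.25, a_PM = 370/1850 = 0.20
  a_MP = 682.5/1950 = 0.35, a_PP = 780/1950 = 0.40
I − A =
  [   0.75    -0.35]
  [  -0.20     0.60]
det(I−A) = (0.75)(0.60) − (-0.35)(-0.20) = 0.3800
adj(I−A) = [[0.60, 0.35], [0.20, 0.75]]
(I − A)⁻¹ = adj(I−A) / det(I−A) ≈
  [   1.5789     0.9211]
  [   0.5263     1.9737]
x = (I − A)⁻¹ d = adj(I−A)·d / det(I−A), with det(I−A) = 0.3800:
  x_M = (0.60·280 + 0.35·260) / 0.3800 = 259.00 / 0.3800 ≈ 681.579
  x_P = (0.20·280 + 0.75·260) / 0.3800 = 251.00 / 0.3800 ≈ 660.526

x_M = 681.579, x_P = 660.526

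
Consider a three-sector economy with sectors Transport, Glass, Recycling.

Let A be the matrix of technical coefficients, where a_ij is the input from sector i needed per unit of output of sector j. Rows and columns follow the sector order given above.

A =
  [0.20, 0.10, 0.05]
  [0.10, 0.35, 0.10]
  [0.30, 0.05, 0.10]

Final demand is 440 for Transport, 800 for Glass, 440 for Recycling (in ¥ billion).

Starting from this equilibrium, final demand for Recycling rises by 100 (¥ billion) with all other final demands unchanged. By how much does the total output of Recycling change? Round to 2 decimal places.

Δx_R = 115.38

I − A =
  [   0.80    -0.10    -0.05]
  [  -0.10     0.65    -0.10]
  [  -0.30    -0.05     0.90]
Cofactors of I−A, C_ij = (−1)^(i+j)·(minor ij) (rows/columns in the sector order above):
  C_11 = (0.65)(0.90) − (-0.10)(-0.05) = 0.5800
  C_12 = −[(-0.10)(0.90) − (-0.10)(-0.30)] = 0.1200
  C_13 = (-0.10)(-0.05) − (0.65)(-0.30) = 0.2000
  C_21 = −[(-0.10)(0.90) − (-0.05)(-0.05)] = 0.0925
  C_22 = (0.80)(0.90) − (-0.05)(-0.30) = 0.7050
  C_23 = −[(0.80)(-0.05) − (-0.10)(-0.30)] = 0.0700
  C_31 = (-0.10)(-0.10) − (-0.05)(0.65) = 0.0425
  C_32 = −[(0.80)(-0.10) − (-0.05)(-0.10)] = 0.0850
  C_33 = (0.80)(0.65) − (-0.10)(-0.10) = 0.5100
det(I−A) = Σ_j (I−A)_1j·C_1j = (0.80)(0.5800) + (-0.10)(0.1200) + (-0.05)(0.2000) = 0.4420
adj(I−A) = Cᵀ =
  [ 0.5800   0.0925   0.0425]
  [ 0.1200   0.7050   0.0850]
  [ 0.2000   0.0700   0.5100]
(I − A)⁻¹ = adj(I−A) / det(I−A) ≈
  [   1.3122     0.2093     0.0962]
  [   0.2715     1.5950     0.1923]
  [   0.4525     0.1584     1.1538]
Δx = (I − A)⁻¹ Δd with Δd having +100 in the Recycling component and 0 elsewhere.
So Δx_R = L_RR · (+100), where L_RR = adj(I−A)_RR / det(I−A) = 0.5100 / 0.4420.
Δx_R = 0.5100 × (+100) / 0.4420 = 51.00 / 0.4420 ≈ 115.38.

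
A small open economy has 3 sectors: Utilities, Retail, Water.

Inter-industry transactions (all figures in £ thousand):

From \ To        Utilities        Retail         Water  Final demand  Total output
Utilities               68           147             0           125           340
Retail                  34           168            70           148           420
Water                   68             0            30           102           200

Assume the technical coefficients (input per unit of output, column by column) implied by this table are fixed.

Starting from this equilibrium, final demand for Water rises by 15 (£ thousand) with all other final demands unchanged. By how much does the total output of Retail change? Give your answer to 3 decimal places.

Technical coefficients a_ij = z_ij / X_j:
  a_11 = 68/340 = 0.20, a_21 = 34/340 = 0.10, a_31 = 68/340 = 0.20
  a_12 = 147/420 = 0.35, a_22 = 168/420 = 0.40, a_32 = 0/420 = 0.00
  a_13 = 0/200 = 0.00, a_23 = 70/200 = 0.35, a_33 = 30/200 = 0.15
I − A =
  [   0.80    -0.35     0.00]
  [  -0.10     0.60    -0.35]
  [  -0.20     0.00     0.85]
Cofactors of I−A, C_ij = (−1)^(i+j)·(minor ij) (rows/columns in the sector order above):
  C_11 = (0.60)(0.85) − (-0.35)(0.00) = 0.5100
  C_12 = −[(-0.10)(0.85) − (-0.35)(-0.20)] = 0.1550
  C_13 = (-0.10)(0.00) − (0.60)(-0.20) = 0.1200
  C_21 = −[(-0.35)(0.85) − (0.00)(0.00)] = 0.2975
  C_22 = (0.80)(0.85) − (0.00)(-0.20) = 0.6800
  C_23 = −[(0.80)(0.00) − (-0.35)(-0.20)] = 0.0700
  C_31 = (-0.35)(-0.35) − (0.00)(0.60) = 0.1225
  C_32 = −[(0.80)(-0.35) − (0.00)(-0.10)] = 0.2800
  C_33 = (0.80)(0.60) − (-0.35)(-0.10) = 0.4450
det(I−A) = Σ_j (I−A)_1j·C_1j = (0.80)(0.5100) + (-0.35)(0.1550) + (0.00)(0.1200) = 0.35375
adj(I−A) = Cᵀ =
  [ 0.5100   0.2975   0.1225]
  [ 0.1550   0.6800   0.2800]
  [ 0.1200   0.0700   0.4450]
(I − A)⁻¹ = adj(I−A) / det(I−A) ≈
  [   1.4417     0.8410     0.3463]
  [   0.4382     1.9223     0.7915]
  [   0.3392     0.1979     1.2580]
Δx = (I − A)⁻¹ Δd with Δd having +15 in the Water component and 0 elsewhere.
So Δx_2 = L_23 · (+15), where L_23 = adj(I−A)_23 / det(I−A) = 0.2800 / 0.35375.
Δx_2 = 0.2800 × (+15) / 0.35375 = 4.20 / 0.35375 ≈ 11.873.

Δx_2 = 11.873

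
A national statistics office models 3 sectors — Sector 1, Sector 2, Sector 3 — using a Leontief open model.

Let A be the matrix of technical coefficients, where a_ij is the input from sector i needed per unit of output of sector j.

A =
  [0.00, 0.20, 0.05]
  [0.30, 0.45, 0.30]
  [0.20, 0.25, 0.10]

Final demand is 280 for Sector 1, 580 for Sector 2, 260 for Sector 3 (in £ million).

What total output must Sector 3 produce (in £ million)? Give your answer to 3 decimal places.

x_3 = 1007.687

I − A =
  [   1.00    -0.20    -0.05]
  [  -0.30     0.55    -0.30]
  [  -0.20    -0.25     0.90]
Cofactors of I−A, C_ij = (−1)^(i+j)·(minor ij) (rows/columns in the sector order above):
  C_11 = (0.55)(0.90) − (-0.30)(-0.25) = 0.4200
  C_12 = −[(-0.30)(0.90) − (-0.30)(-0.20)] = 0.3300
  C_13 = (-0.30)(-0.25) − (0.55)(-0.20) = 0.1850
  C_21 = −[(-0.20)(0.90) − (-0.05)(-0.25)] = 0.1925
  C_22 = (1.00)(0.90) − (-0.05)(-0.20) = 0.8900
  C_23 = −[(1.00)(-0.25) − (-0.20)(-0.20)] = 0.2900
  C_31 = (-0.20)(-0.30) − (-0.05)(0.55) = 0.0875
  C_32 = −[(1.00)(-0.30) − (-0.05)(-0.30)] = 0.3150
  C_33 = (1.00)(0.55) − (-0.20)(-0.30) = 0.4900
det(I−A) = Σ_j (I−A)_1j·C_1j = (1.00)(0.4200) + (-0.20)(0.3300) + (-0.05)(0.1850) = 0.34475
adj(I−A) = Cᵀ =
  [ 0.4200   0.1925   0.0875]
  [ 0.3300   0.8900   0.3150]
  [ 0.1850   0.2900   0.4900]
(I − A)⁻¹ = adj(I−A) / det(I−A) ≈
  [   1.2183     0.5584     0.2538]
  [   0.9572     2.5816     0.9137]
  [   0.5366     0.8412     1.4213]
x = (I − A)⁻¹ d = adj(I−A)·d / det(I−A), with det(I−A) = 0.34475:
  x_1 = (0.4200·280 + 0.1925·580 + 0.0875·260) / 0.34475 = 252.00 / 0.34475 ≈ 730.964
  x_2 = (0.3300·280 + 0.8900·580 + 0.3150·260) / 0.34475 = 690.50 / 0.34475 ≈ 2002.901
  x_3 = (0.1850·280 + 0.2900·580 + 0.4900·260) / 0.34475 = 347.40 / 0.34475 ≈ 1007.687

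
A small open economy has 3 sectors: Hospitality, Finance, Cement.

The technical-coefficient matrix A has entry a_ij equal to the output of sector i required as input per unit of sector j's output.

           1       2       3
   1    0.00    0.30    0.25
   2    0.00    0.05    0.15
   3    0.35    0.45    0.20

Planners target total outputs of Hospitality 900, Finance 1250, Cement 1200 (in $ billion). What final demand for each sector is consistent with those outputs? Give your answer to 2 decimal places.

I − A =
  [   1.00    -0.30    -0.25]
  [   0.00     0.95    -0.15]
  [  -0.35    -0.45     0.80]
d = (I − A) x:
  d_1 = (+1.00)·900 + (-0.30)·1250 + (-0.25)·1200 = 225.00
  d_2 = (+0.00)·900 + (+0.95)·1250 + (-0.15)·1200 = 1007.50
  d_3 = (-0.35)·900 + (-0.45)·1250 + (+0.80)·1200 = 82.50

d_1 = 225.00, d_2 = 1007.50, d_3 = 82.50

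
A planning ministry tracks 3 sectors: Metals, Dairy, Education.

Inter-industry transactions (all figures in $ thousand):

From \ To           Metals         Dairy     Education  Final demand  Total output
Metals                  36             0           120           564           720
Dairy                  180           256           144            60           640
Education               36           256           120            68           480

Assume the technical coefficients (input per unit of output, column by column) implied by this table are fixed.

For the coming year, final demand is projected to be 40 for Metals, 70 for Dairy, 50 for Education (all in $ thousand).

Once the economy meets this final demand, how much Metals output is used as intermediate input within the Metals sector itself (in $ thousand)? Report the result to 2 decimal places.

Technical coefficients a_ij = z_ij / X_j:
  a_11 = 36/720 = 0.05, a_21 = 180/720 = 0.25, a_31 = 36/720 = 0.05
  a_12 = 0/640 = 0.00, a_22 = 256/640 = 0.40, a_32 = 256/640 = 0.40
  a_13 = 120/480 = 0.25, a_23 = 144/480 = 0.30, a_33 = 120/480 = 0.25
I − A =
  [   0.95     0.00    -0.25]
  [  -0.25     0.60    -0.30]
  [  -0.05    -0.40     0.75]
Cofactors of I−A, C_ij = (−1)^(i+j)·(minor ij) (rows/columns in the sector order above):
  C_11 = (0.60)(0.75) − (-0.30)(-0.40) = 0.3300
  C_12 = −[(-0.25)(0.75) − (-0.30)(-0.05)] = 0.2025
  C_13 = (-0.25)(-0.40) − (0.60)(-0.05) = 0.1300
  C_21 = −[(0.00)(0.75) − (-0.25)(-0.40)] = 0.1000
  C_22 = (0.95)(0.75) − (-0.25)(-0.05) = 0.7000
  C_23 = −[(0.95)(-0.40) − (0.00)(-0.05)] = 0.3800
  C_31 = (0.00)(-0.30) − (-0.25)(0.60) = 0.1500
  C_32 = −[(0.95)(-0.30) − (-0.25)(-0.25)] = 0.3475
  C_33 = (0.95)(0.60) − (0.00)(-0.25) = 0.5700
det(I−A) = Σ_j (I−A)_1j·C_1j = (0.95)(0.3300) + (0.00)(0.2025) + (-0.25)(0.1300) = 0.2810
adj(I−A) = Cᵀ =
  [ 0.3300   0.1000   0.1500]
  [ 0.2025   0.7000   0.3475]
  [ 0.1300   0.3800   0.5700]
(I − A)⁻¹ = adj(I−A) / det(I−A) ≈
  [   1.1744     0.3559     0.5338]
  [   0.7206     2.4911     1.2367]
  [   0.4626     1.3523     2.0285]
First solve x = (I − A)⁻¹ d = adj(I−A)·d / det(I−A); in particular x_1 = (0.3300·40 + 0.1000·70 + 0.1500·50) / 0.2810 = 27.70 / 0.2810 ≈ 98.5765.
Intermediate flow from 1 to 1: z_11 = a_11 · x_1 = 0.05 × 27.70 / 0.2810 = 1.385 / 0.2810 ≈ 4.93.

z_11 = 4.93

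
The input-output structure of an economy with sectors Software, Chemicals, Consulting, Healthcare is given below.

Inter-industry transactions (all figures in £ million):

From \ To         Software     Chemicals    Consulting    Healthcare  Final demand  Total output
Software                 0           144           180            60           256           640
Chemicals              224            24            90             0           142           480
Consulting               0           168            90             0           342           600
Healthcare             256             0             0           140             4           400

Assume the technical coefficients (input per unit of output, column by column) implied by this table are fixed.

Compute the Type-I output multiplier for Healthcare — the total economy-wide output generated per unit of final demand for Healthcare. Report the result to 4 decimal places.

m_4 = 2.2150

Technical coefficients a_ij = z_ij / X_j:
  a_11 = 0/640 = 0.00, a_21 = 224/640 = 0.35, a_31 = 0/640 = 0.00, a_41 = 256/640 = 0.40
  a_12 = 144/480 = 0.30, a_22 = 24/480 = 0.05, a_32 = 168/480 = 0.35, a_42 = 0/480 = 0.00
  a_13 = 180/600 = 0.30, a_23 = 90/600 = 0.15, a_33 = 90/600 = 0.15, a_43 = 0/600 = 0.00
  a_14 = 60/400 = 0.15, a_24 = 0/400 = 0.00, a_34 = 0/400 = 0.00, a_44 = 140/400 = 0.35
I − A =
  [   1.00    -0.30    -0.30    -0.15]
  [  -0.35     0.95    -0.15     0.00]
  [   0.00    -0.35     0.85     0.00]
  [  -0.40     0.00     0.00     0.65]
Compute the cofactors C_ij = (−1)^(i+j)·(3×3 minor ij) of I−A; the adjugate is their transpose:
adj(I−A) = Cᵀ =
  [ 0.490750   0.234000   0.214500   0.113250]
  [ 0.193375   0.501500   0.156750   0.044625]
  [ 0.079625   0.206500   0.492250   0.018375]
  [ 0.302000   0.144000   0.132000   0.629000]
det(I−A) = Σ_j (I−A)_1j·C_1j = (1.00)(0.490750) + (-0.30)(0.193375) + (-0.30)(0.079625) + (-0.15)(0.302000) = 0.36355
(I − A)⁻¹ = adj(I−A) / det(I−A) ≈
  [   1.34988     0.64365     0.59002     0.31151]
  [   0.53191     1.37945     0.43116     0.12275]
  [   0.21902     0.56801     1.35401     0.05054]
  [   0.83070     0.39609     0.36309     1.73016]
The output multiplier for sector j is the column-j sum of the Leontief inverse (I − A)⁻¹ = adj(I−A) / det(I−A).
Column 4 of adj(I−A): (0.113250, 0.044625, 0.018375, 0.629000); det(I−A) = 0.36355.
m_4 = (0.113250 + 0.044625 + 0.018375 + 0.629000) / 0.36355 = 0.80525 / 0.36355 ≈ 2.2150.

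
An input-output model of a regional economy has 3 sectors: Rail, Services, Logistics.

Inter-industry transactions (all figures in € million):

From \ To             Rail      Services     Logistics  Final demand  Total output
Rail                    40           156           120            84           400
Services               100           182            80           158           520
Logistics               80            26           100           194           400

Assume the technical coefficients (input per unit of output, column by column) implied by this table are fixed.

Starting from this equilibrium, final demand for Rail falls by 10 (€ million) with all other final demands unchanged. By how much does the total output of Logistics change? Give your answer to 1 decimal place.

Δx_3 = -4.5

Technical coefficients a_ij = z_ij / X_j:
  a_11 = 40/400 = 0.10, a_21 = 100/400 = 0.25, a_31 = 80/400 = 0.20
  a_12 = 156/520 = 0.30, a_22 = 182/520 = 0.35, a_32 = 26/520 = 0.05
  a_13 = 120/400 = 0.30, a_23 = 80/400 = 0.20, a_33 = 100/400 = 0.25
I − A =
  [   0.90    -0.30    -0.30]
  [  -0.25     0.65    -0.20]
  [  -0.20    -0.05     0.75]
Cofactors of I−A, C_ij = (−1)^(i+j)·(minor ij) (rows/columns in the sector order above):
  C_11 = (0.65)(0.75) − (-0.20)(-0.05) = 0.4775
  C_12 = −[(-0.25)(0.75) − (-0.20)(-0.20)] = 0.2275
  C_13 = (-0.25)(-0.05) − (0.65)(-0.20) = 0.1425
  C_21 = −[(-0.30)(0.75) − (-0.30)(-0.05)] = 0.2400
  C_22 = (0.90)(0.75) − (-0.30)(-0.20) = 0.6150
  C_23 = −[(0.90)(-0.05) − (-0.30)(-0.20)] = 0.1050
  C_31 = (-0.30)(-0.20) − (-0.30)(0.65) = 0.2550
  C_32 = −[(0.90)(-0.20) − (-0.30)(-0.25)] = 0.2550
  C_33 = (0.90)(0.65) − (-0.30)(-0.25) = 0.5100
det(I−A) = Σ_j (I−A)_1j·C_1j = (0.90)(0.4775) + (-0.30)(0.2275) + (-0.30)(0.1425) = 0.31875
adj(I−A) = Cᵀ =
  [ 0.4775   0.2400   0.2550]
  [ 0.2275   0.6150   0.2550]
  [ 0.1425   0.1050   0.5100]
(I − A)⁻¹ = adj(I−A) / det(I−A) ≈
  [   1.4980     0.7529     0.8000]
  [   0.7137     1.9294     0.8000]
  [   0.4471     0.3294     1.6000]
Δx = (I − A)⁻¹ Δd with Δd having -10 in the Rail component and 0 elsewhere.
So Δx_3 = L_31 · (-10), where L_31 = adj(I−A)_31 / det(I−A) = 0.1425 / 0.31875.
Δx_3 = 0.1425 × (-10) / 0.31875 = -1.425 / 0.31875 ≈ -4.5.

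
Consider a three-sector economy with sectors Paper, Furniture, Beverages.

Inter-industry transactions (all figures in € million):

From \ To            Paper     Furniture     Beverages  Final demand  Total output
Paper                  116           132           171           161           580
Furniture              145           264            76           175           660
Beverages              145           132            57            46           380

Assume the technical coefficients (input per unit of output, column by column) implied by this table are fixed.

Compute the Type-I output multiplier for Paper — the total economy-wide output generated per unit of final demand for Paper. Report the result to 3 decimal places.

Technical coefficients a_ij = z_ij / X_j:
  a_PP = 116/580 = 0.20, a_FP = 145/580 = 0.25, a_BP = 145/580 = 0.25
  a_PF = 132/660 = 0.20, a_FF = 264/660 = 0.40, a_BF = 132/660 = 0.20
  a_PB = 171/380 = 0.45, a_FB = 76/380 = 0.20, a_BB = 57/380 = 0.15
I − A =
  [   0.80    -0.20    -0.45]
  [  -0.25     0.60    -0.20]
  [  -0.25    -0.20     0.85]
Cofactors of I−A, C_ij = (−1)^(i+j)·(minor ij) (rows/columns in the sector order above):
  C_11 = (0.60)(0.85) − (-0.20)(-0.20) = 0.4700
  C_12 = −[(-0.25)(0.85) − (-0.20)(-0.25)] = 0.2625
  C_13 = (-0.25)(-0.20) − (0.60)(-0.25) = 0.2000
  C_21 = −[(-0.20)(0.85) − (-0.45)(-0.20)] = 0.2600
  C_22 = (0.80)(0.85) − (-0.45)(-0.25) = 0.5675
  C_23 = −[(0.80)(-0.20) − (-0.20)(-0.25)] = 0.2100
  C_31 = (-0.20)(-0.20) − (-0.45)(0.60) = 0.3100
  C_32 = −[(0.80)(-0.20) − (-0.45)(-0.25)] = 0.2725
  C_33 = (0.80)(0.60) − (-0.20)(-0.25) = 0.4300
det(I−A) = Σ_j (I−A)_1j·C_1j = (0.80)(0.4700) + (-0.20)(0.2625) + (-0.45)(0.2000) = 0.2335
adj(I−A) = Cᵀ =
  [ 0.4700   0.2600   0.3100]
  [ 0.2625   0.5675   0.2725]
  [ 0.2000   0.2100   0.4300]
(I − A)⁻¹ = adj(I−A) / det(I−A) ≈
  [   2.0128     1.1135     1.3276]
  [   1.1242     2.4304     1.1670]
  [   0.8565     0.8994     1.8415]
The output multiplier for sector j is the column-j sum of the Leontief inverse (I − A)⁻¹ = adj(I−A) / det(I−A).
Column P of adj(I−A): (0.4700, 0.2625, 0.2000); det(I−A) = 0.2335.
m_P = (0.4700 + 0.2625 + 0.2000) / 0.2335 = 0.9325 / 0.2335 ≈ 3.994.

m_P = 3.994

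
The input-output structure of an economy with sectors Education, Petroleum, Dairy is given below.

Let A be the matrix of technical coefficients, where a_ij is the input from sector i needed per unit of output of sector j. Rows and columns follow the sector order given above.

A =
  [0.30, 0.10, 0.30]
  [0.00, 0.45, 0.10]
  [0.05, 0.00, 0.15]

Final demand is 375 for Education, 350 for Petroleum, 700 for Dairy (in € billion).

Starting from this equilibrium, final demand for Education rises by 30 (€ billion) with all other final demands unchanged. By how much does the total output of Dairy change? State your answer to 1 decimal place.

I − A =
  [   0.70    -0.10    -0.30]
  [   0.00     0.55    -0.10]
  [  -0.05     0.00     0.85]
Cofactors of I−A, C_ij = (−1)^(i+j)·(minor ij) (rows/columns in the sector order above):
  C_11 = (0.55)(0.85) − (-0.10)(0.00) = 0.4675
  C_12 = −[(0.00)(0.85) − (-0.10)(-0.05)] = 0.0050
  C_13 = (0.00)(0.00) − (0.55)(-0.05) = 0.0275
  C_21 = −[(-0.10)(0.85) − (-0.30)(0.00)] = 0.0850
  C_22 = (0.70)(0.85) − (-0.30)(-0.05) = 0.5800
  C_23 = −[(0.70)(0.00) − (-0.10)(-0.05)] = 0.0050
  C_31 = (-0.10)(-0.10) − (-0.30)(0.55) = 0.1750
  C_32 = −[(0.70)(-0.10) − (-0.30)(0.00)] = 0.0700
  C_33 = (0.70)(0.55) − (-0.10)(0.00) = 0.3850
det(I−A) = Σ_j (I−A)_1j·C_1j = (0.70)(0.4675) + (-0.10)(0.0050) + (-0.30)(0.0275) = 0.3185
adj(I−A) = Cᵀ =
  [ 0.4675   0.0850   0.1750]
  [ 0.0050   0.5800   0.0700]
  [ 0.0275   0.0050   0.3850]
(I − A)⁻¹ = adj(I−A) / det(I−A) ≈
  [   1.4678     0.2669     0.5495]
  [   0.0157     1.8210     0.2198]
  [   0.0863     0.0157     1.2088]
Δx = (I − A)⁻¹ Δd with Δd having +30 in the Education component and 0 elsewhere.
So Δx_D = L_DE · (+30), where L_DE = adj(I−A)_DE / det(I−A) = 0.0275 / 0.3185.
Δx_D = 0.0275 × (+30) / 0.3185 = 0.825 / 0.3185 ≈ 2.6.

Δx_D = 2.6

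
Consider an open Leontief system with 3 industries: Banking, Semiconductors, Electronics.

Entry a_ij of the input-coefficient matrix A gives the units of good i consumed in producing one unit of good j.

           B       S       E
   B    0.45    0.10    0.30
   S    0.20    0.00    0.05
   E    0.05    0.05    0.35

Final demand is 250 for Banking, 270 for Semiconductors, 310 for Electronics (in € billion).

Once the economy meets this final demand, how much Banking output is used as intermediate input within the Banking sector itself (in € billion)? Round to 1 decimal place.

I − A =
  [   0.55    -0.10    -0.30]
  [  -0.20     1.00    -0.05]
  [  -0.05    -0.05     0.65]
Cofactors of I−A, C_ij = (−1)^(i+j)·(minor ij) (rows/columns in the sector order above):
  C_11 = (1.00)(0.65) − (-0.05)(-0.05) = 0.6475
  C_12 = −[(-0.20)(0.65) − (-0.05)(-0.05)] = 0.1325
  C_13 = (-0.20)(-0.05) − (1.00)(-0.05) = 0.0600
  C_21 = −[(-0.10)(0.65) − (-0.30)(-0.05)] = 0.0800
  C_22 = (0.55)(0.65) − (-0.30)(-0.05) = 0.3425
  C_23 = −[(0.55)(-0.05) − (-0.10)(-0.05)] = 0.0325
  C_31 = (-0.10)(-0.05) − (-0.30)(1.00) = 0.3050
  C_32 = −[(0.55)(-0.05) − (-0.30)(-0.20)] = 0.0875
  C_33 = (0.55)(1.00) − (-0.10)(-0.20) = 0.5300
det(I−A) = Σ_j (I−A)_1j·C_1j = (0.55)(0.6475) + (-0.10)(0.1325) + (-0.30)(0.0600) = 0.324875
adj(I−A) = Cᵀ =
  [ 0.6475   0.0800   0.3050]
  [ 0.1325   0.3425   0.0875]
  [ 0.0600   0.0325   0.5300]
(I − A)⁻¹ = adj(I−A) / det(I−A) ≈
  [   1.9931     0.2462     0.9388]
  [   0.4078     1.0543     0.2693]
  [   0.1847     0.1000     1.6314]
First solve x = (I − A)⁻¹ d = adj(I−A)·d / det(I−A); in particular x_B = (0.6475·250 + 0.0800·270 + 0.3050·310) / 0.324875 = 278.025 / 0.324875 ≈ 855.791.
Intermediate flow from B to B: z_BB = a_BB · x_B = 0.45 × 278.025 / 0.324875 = 125.11125 / 0.324875 ≈ 385.1.

z_BB = 385.1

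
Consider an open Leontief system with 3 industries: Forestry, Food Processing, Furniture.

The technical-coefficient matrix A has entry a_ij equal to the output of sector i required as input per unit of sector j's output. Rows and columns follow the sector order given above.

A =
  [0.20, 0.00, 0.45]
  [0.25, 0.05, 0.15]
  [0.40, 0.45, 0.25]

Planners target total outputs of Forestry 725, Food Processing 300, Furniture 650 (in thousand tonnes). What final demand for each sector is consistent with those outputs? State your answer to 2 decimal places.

I − A =
  [   0.80     0.00    -0.45]
  [  -0.25     0.95    -0.15]
  [  -0.40    -0.45     0.75]
d = (I − A) x:
  d_1 = (+0.80)·725 + (+0.00)·300 + (-0.45)·650 = 287.50
  d_2 = (-0.25)·725 + (+0.95)·300 + (-0.15)·650 = 6.25
  d_3 = (-0.40)·725 + (-0.45)·300 + (+0.75)·650 = 62.50

d_1 = 287.50, d_2 = 6.25, d_3 = 62.50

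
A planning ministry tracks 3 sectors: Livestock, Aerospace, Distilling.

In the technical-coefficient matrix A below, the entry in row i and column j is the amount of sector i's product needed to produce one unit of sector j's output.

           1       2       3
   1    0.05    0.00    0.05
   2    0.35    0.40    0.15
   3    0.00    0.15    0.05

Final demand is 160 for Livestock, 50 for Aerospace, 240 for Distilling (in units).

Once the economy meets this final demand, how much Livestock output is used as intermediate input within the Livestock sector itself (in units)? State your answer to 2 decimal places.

I − A =
  [   0.95     0.00    -0.05]
  [  -0.35     0.60    -0.15]
  [   0.00    -0.15     0.95]
Cofactors of I−A, C_ij = (−1)^(i+j)·(minor ij) (rows/columns in the sector order above):
  C_11 = (0.60)(0.95) − (-0.15)(-0.15) = 0.5475
  C_12 = −[(-0.35)(0.95) − (-0.15)(0.00)] = 0.3325
  C_13 = (-0.35)(-0.15) − (0.60)(0.00) = 0.0525
  C_21 = −[(0.00)(0.95) − (-0.05)(-0.15)] = 0.0075
  C_22 = (0.95)(0.95) − (-0.05)(0.00) = 0.9025
  C_23 = −[(0.95)(-0.15) − (0.00)(0.00)] = 0.1425
  C_31 = (0.00)(-0.15) − (-0.05)(0.60) = 0.0300
  C_32 = −[(0.95)(-0.15) − (-0.05)(-0.35)] = 0.1600
  C_33 = (0.95)(0.60) − (0.00)(-0.35) = 0.5700
det(I−A) = Σ_j (I−A)_1j·C_1j = (0.95)(0.5475) + (0.00)(0.3325) + (-0.05)(0.0525) = 0.5175
adj(I−A) = Cᵀ =
  [ 0.5475   0.0075   0.0300]
  [ 0.3325   0.9025   0.1600]
  [ 0.0525   0.1425   0.5700]
(I − A)⁻¹ = adj(I−A) / det(I−A) ≈
  [   1.0580     0.0145     0.0580]
  [   0.6425     1.7440     0.3092]
  [   0.1014     0.2754     1.1014]
First solve x = (I − A)⁻¹ d = adj(I−A)·d / det(I−A); in particular x_1 = (0.5475·160 + 0.0075·50 + 0.0300·240) / 0.5175 = 95.175 / 0.5175 ≈ 183.9130.
Intermediate flow from 1 to 1: z_11 = a_11 · x_1 = 0.05 × 95.175 / 0.5175 = 4.75875 / 0.5175 ≈ 9.20.

z_11 = 9.20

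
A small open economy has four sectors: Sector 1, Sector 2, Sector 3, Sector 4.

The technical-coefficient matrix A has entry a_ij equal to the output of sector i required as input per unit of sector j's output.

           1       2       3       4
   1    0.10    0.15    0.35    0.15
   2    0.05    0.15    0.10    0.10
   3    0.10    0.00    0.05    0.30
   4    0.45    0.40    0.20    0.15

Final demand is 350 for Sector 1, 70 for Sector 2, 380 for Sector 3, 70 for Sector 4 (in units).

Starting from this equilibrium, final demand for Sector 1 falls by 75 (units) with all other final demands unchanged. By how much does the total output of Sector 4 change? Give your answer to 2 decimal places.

Δx_4 = -78.67

I − A =
  [   0.90    -0.15    -0.35    -0.15]
  [  -0.05     0.85    -0.10    -0.10]
  [  -0.10     0.00     0.95    -0.30]
  [  -0.45    -0.40    -0.20     0.85]
Compute the cofactors C_ij = (−1)^(i+j)·(3×3 minor ij) of I−A; the adjugate is their transpose:
adj(I−A) = Cᵀ =
  [ 0.585375   0.211125   0.286125   0.229125]
  [ 0.104125   0.528625   0.119875   0.122875]
  [ 0.189000   0.147000   0.540750   0.241500]
  [ 0.403375   0.395125   0.335125   0.688375]
det(I−A) = Σ_j (I−A)_1j·C_1j = (0.90)(0.585375) + (-0.15)(0.104125) + (-0.35)(0.189000) + (-0.15)(0.403375) = 0.3845625
(I − A)⁻¹ = adj(I−A) / det(I−A) ≈
  [   1.5222     0.5490     0.7440     0.5958]
  [   0.2708     1.3746     0.3117     0.3195]
  [   0.4915     0.3823     1.4061     0.6280]
  [   1.0489     1.0275     0.8714     1.7900]
Δx = (I − A)⁻¹ Δd with Δd having -75 in the Sector 1 component and 0 elsewhere.
So Δx_4 = L_41 · (-75), where L_41 = adj(I−A)_41 / det(I−A) = 0.403375 / 0.3845625.
Δx_4 = 0.403375 × (-75) / 0.3845625 = -30.253125 / 0.3845625 ≈ -78.67.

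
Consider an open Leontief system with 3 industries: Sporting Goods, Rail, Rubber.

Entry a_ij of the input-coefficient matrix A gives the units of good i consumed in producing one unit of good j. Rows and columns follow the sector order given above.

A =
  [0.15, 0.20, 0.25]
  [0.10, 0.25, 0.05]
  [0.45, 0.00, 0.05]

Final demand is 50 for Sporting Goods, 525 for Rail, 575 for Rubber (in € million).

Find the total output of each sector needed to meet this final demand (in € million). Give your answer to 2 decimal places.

x_1 = 500.13, x_2 = 822.83, x_3 = 842.16

I − A =
  [   0.85    -0.20    -0.25]
  [  -0.10     0.75    -0.05]
  [  -0.45     0.00     0.95]
Cofactors of I−A, C_ij = (−1)^(i+j)·(minor ij) (rows/columns in the sector order above):
  C_11 = (0.75)(0.95) − (-0.05)(0.00) = 0.7125
  C_12 = −[(-0.10)(0.95) − (-0.05)(-0.45)] = 0.1175
  C_13 = (-0.10)(0.00) − (0.75)(-0.45) = 0.3375
  C_21 = −[(-0.20)(0.95) − (-0.25)(0.00)] = 0.1900
  C_22 = (0.85)(0.95) − (-0.25)(-0.45) = 0.6950
  C_23 = −[(0.85)(0.00) − (-0.20)(-0.45)] = 0.0900
  C_31 = (-0.20)(-0.05) − (-0.25)(0.75) = 0.1975
  C_32 = −[(0.85)(-0.05) − (-0.25)(-0.10)] = 0.0675
  C_33 = (0.85)(0.75) − (-0.20)(-0.10) = 0.6175
det(I−A) = Σ_j (I−A)_1j·C_1j = (0.85)(0.7125) + (-0.20)(0.1175) + (-0.25)(0.3375) = 0.49775
adj(I−A) = Cᵀ =
  [ 0.7125   0.1900   0.1975]
  [ 0.1175   0.6950   0.0675]
  [ 0.3375   0.0900   0.6175]
(I − A)⁻¹ = adj(I−A) / det(I−A) ≈
  [   1.4314     0.3817     0.3968]
  [   0.2361     1.3963     0.1356]
  [   0.6781     0.1808     1.2406]
x = (I − A)⁻¹ d = adj(I−A)·d / det(I−A), with det(I−A) = 0.49775:
  x_1 = (0.7125·50 + 0.1900·525 + 0.1975·575) / 0.49775 = 248.9375 / 0.49775 ≈ 500.13
  x_2 = (0.1175·50 + 0.6950·525 + 0.0675·575) / 0.49775 = 409.5625 / 0.49775 ≈ 822.83
  x_3 = (0.3375·50 + 0.0900·525 + 0.6175·575) / 0.49775 = 419.1875 / 0.49775 ≈ 842.16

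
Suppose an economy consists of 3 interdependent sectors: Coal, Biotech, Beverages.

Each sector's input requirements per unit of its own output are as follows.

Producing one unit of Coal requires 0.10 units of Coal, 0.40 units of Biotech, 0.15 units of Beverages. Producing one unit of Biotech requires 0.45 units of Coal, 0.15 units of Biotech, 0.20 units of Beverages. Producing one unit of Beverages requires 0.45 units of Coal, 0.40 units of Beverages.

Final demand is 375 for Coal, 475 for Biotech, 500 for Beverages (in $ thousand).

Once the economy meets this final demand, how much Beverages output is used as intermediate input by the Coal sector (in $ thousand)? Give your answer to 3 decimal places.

z_31 = 322.271

I − A =
  [   0.90    -0.45    -0.45]
  [  -0.40     0.85     0.00]
  [  -0.15    -0.20     0.60]
Cofactors of I−A, C_ij = (−1)^(i+j)·(minor ij) (rows/columns in the sector order above):
  C_11 = (0.85)(0.60) − (0.00)(-0.20) = 0.5100
  C_12 = −[(-0.40)(0.60) − (0.00)(-0.15)] = 0.2400
  C_13 = (-0.40)(-0.20) − (0.85)(-0.15) = 0.2075
  C_21 = −[(-0.45)(0.60) − (-0.45)(-0.20)] = 0.3600
  C_22 = (0.90)(0.60) − (-0.45)(-0.15) = 0.4725
  C_23 = −[(0.90)(-0.20) − (-0.45)(-0.15)] = 0.2475
  C_31 = (-0.45)(0.00) − (-0.45)(0.85) = 0.3825
  C_32 = −[(0.90)(0.00) − (-0.45)(-0.40)] = 0.1800
  C_33 = (0.90)(0.85) − (-0.45)(-0.40) = 0.5850
det(I−A) = Σ_j (I−A)_1j·C_1j = (0.90)(0.5100) + (-0.45)(0.2400) + (-0.45)(0.2075) = 0.257625
adj(I−A) = Cᵀ =
  [ 0.5100   0.3600   0.3825]
  [ 0.2400   0.4725   0.1800]
  [ 0.2075   0.2475   0.5850]
(I − A)⁻¹ = adj(I−A) / det(I−A) ≈
  [   1.9796     1.3974     1.4847]
  [   0.9316     1.8341     0.6987]
  [   0.8054     0.9607     2.2707]
First solve x = (I − A)⁻¹ d = adj(I−A)·d / det(I−A); in particular x_1 = (0.5100·375 + 0.3600·475 + 0.3825·500) / 0.257625 = 553.50 / 0.257625 ≈ 2148.47162.
Intermediate flow from 3 to 1: z_31 = a_31 · x_1 = 0.15 × 553.50 / 0.257625 = 83.025 / 0.257625 ≈ 322.271.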